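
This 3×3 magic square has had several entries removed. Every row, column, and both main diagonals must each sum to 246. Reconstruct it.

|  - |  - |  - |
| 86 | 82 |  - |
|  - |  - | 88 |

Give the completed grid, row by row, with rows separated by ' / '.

76 90 80 / 86 82 78 / 84 74 88

From row 2, 246 − (86 + 82) gives (2,3) = 78.
Using column 3: 78 + 88 + ? → (1,3) = 246 − 166 = 80.
Main diagonal needs 246; the known cells sum to 170, so (1,1) = 76.
From anti-diagonal, 246 − (80 + 82) gives (3,1) = 84.
From row 1, 246 − (76 + 80) gives (1,2) = 90.
Row 3: 84 + 88 + ? = 246, so (3,2) = 74.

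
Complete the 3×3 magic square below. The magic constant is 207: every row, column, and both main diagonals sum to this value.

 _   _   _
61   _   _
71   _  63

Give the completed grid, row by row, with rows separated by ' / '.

Row 3: 71 + 63 + ? = 207, so (3,2) = 73.
Using column 1: 61 + 71 + ? → (1,1) = 207 − 132 = 75.
The remaining cell in main diagonal is (2,2) = 207 − 138 = 69.
Anti-diagonal must total 207; the given cells sum to 140, so (1,3) = 67.
From row 1, 207 − (75 + 67) gives (1,2) = 65.
Row 2: 61 + 69 + ? = 207, so (2,3) = 77.

75 65 67 / 61 69 77 / 71 73 63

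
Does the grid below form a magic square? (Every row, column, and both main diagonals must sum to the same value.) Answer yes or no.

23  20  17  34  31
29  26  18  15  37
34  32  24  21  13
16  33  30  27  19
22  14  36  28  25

No — column 1 sums to 124 but row 5 sums to 125.

Row 1: 23 + 20 + 17 + 34 + 31 = 125.
Row 2: 29 + 26 + 18 + 15 + 37 = 125.
Row 3: 34 + 32 + 24 + 21 + 13 = 124.
Row 4: 16 + 33 + 30 + 27 + 19 = 125.
Row 5: 22 + 14 + 36 + 28 + 25 = 125.
Column 1: 23 + 29 + 34 + 16 + 22 = 124.
Column 2: 20 + 26 + 32 + 33 + 14 = 125.
Column 3: 17 + 18 + 24 + 30 + 36 = 125.
Column 4: 34 + 15 + 21 + 27 + 28 = 125.
Column 5: 31 + 37 + 13 + 19 + 25 = 125.
Main diagonal: 23 + 26 + 24 + 27 + 25 = 125.
Anti-diagonal: 31 + 15 + 24 + 33 + 22 = 125.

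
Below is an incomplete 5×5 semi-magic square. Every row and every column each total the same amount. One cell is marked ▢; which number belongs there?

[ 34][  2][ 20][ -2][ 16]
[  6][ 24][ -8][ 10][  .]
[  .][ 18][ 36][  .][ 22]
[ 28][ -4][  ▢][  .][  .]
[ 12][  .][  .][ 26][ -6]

14

Row 1 is complete and sums to 70; that is the magic constant.
From row 2, 70 − (6 + 24 + (-8) + 10) gives (2,5) = 38.
From column 1, 70 − (34 + 6 + 28 + 12) gives (3,1) = -10.
The remaining cell in column 2 is (5,2) = 70 − 40 = 30.
Column 5 must total 70; the given cells sum to 70, so (4,5) = 0.
Using row 3: -10 + 18 + 36 + 22 + ? → (3,4) = 70 − 66 = 4.
Row 5: 12 + 30 + 26 + (-6) + ? = 70, so (5,3) = 8.
The remaining cell in column 3 is (4,3) = 70 − 56 = 14.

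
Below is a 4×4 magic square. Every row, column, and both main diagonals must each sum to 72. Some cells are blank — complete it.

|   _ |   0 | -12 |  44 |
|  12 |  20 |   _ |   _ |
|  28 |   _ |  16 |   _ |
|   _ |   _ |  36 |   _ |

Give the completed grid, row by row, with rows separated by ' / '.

40 0 -12 44 / 12 20 32 8 / 28 4 16 24 / -8 48 36 -4

Row 1: 0 + (-12) + 44 + ? = 72, so (1,1) = 40.
Column 1 must total 72; the given cells sum to 80, so (4,1) = -8.
Column 3 must total 72; the given cells sum to 40, so (2,3) = 32.
The remaining cell in main diagonal is (4,4) = 72 − 76 = -4.
Anti-diagonal needs 72; the known cells sum to 68, so (3,2) = 4.
Using row 2: 12 + 20 + 32 + ? → (2,4) = 72 − 64 = 8.
Using row 3: 28 + 4 + 16 + ? → (3,4) = 72 − 48 = 24.
The remaining cell in row 4 is (4,2) = 72 − 24 = 48.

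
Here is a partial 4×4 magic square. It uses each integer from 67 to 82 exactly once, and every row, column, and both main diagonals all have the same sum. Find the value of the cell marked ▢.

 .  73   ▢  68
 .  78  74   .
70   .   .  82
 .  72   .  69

The entries are 67 through 82, which sum to 1192, so each line sums to 1192/4 = 298.
Column 2 needs 298; the known cells sum to 223, so (3,2) = 75.
Column 4 must total 298; the given cells sum to 219, so (2,4) = 79.
Anti-diagonal: 68 + 74 + 75 + ? = 298, so (4,1) = 81.
Using row 2: 78 + 74 + 79 + ? → (2,1) = 298 − 231 = 67.
Using row 3: 70 + 75 + 82 + ? → (3,3) = 298 − 227 = 71.
Row 4 needs 298; the known cells sum to 222, so (4,3) = 76.
Using column 1: 67 + 70 + 81 + ? → (1,1) = 298 − 218 = 80.
Column 3 must total 298; the given cells sum to 221, so (1,3) = 77.

77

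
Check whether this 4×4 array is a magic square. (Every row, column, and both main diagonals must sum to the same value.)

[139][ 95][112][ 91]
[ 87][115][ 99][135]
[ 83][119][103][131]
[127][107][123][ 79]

No — row 1 sums to 437 but column 4 sums to 436.

Row 1: 139 + 95 + 112 + 91 = 437.
Row 2: 87 + 115 + 99 + 135 = 436.
Row 3: 83 + 119 + 103 + 131 = 436.
Row 4: 127 + 107 + 123 + 79 = 436.
Column 1: 139 + 87 + 83 + 127 = 436.
Column 2: 95 + 115 + 119 + 107 = 436.
Column 3: 112 + 99 + 103 + 123 = 437.
Column 4: 91 + 135 + 131 + 79 = 436.
Main diagonal: 139 + 115 + 103 + 79 = 436.
Anti-diagonal: 91 + 99 + 119 + 127 = 436.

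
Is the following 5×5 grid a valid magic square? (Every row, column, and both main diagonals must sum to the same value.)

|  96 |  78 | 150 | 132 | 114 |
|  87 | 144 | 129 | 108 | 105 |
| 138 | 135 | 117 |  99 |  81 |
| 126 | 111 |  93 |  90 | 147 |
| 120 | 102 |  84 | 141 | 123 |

No — row 3 sums to 570 but column 3 sums to 573.

Row 1: 96 + 78 + 150 + 132 + 114 = 570.
Row 2: 87 + 144 + 129 + 108 + 105 = 573.
Row 3: 138 + 135 + 117 + 99 + 81 = 570.
Row 4: 126 + 111 + 93 + 90 + 147 = 567.
Row 5: 120 + 102 + 84 + 141 + 123 = 570.
Column 1: 96 + 87 + 138 + 126 + 120 = 567.
Column 2: 78 + 144 + 135 + 111 + 102 = 570.
Column 3: 150 + 129 + 117 + 93 + 84 = 573.
Column 4: 132 + 108 + 99 + 90 + 141 = 570.
Column 5: 114 + 105 + 81 + 147 + 123 = 570.
Main diagonal: 96 + 144 + 117 + 90 + 123 = 570.
Anti-diagonal: 114 + 108 + 117 + 111 + 120 = 570.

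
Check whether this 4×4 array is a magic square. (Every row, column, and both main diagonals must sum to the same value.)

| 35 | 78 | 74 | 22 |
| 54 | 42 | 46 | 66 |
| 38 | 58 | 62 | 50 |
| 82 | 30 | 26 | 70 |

No — row 4 sums to 208 but main diagonal sums to 209.

Row 1: 35 + 78 + 74 + 22 = 209.
Row 2: 54 + 42 + 46 + 66 = 208.
Row 3: 38 + 58 + 62 + 50 = 208.
Row 4: 82 + 30 + 26 + 70 = 208.
Column 1: 35 + 54 + 38 + 82 = 209.
Column 2: 78 + 42 + 58 + 30 = 208.
Column 3: 74 + 46 + 62 + 26 = 208.
Column 4: 22 + 66 + 50 + 70 = 208.
Main diagonal: 35 + 42 + 62 + 70 = 209.
Anti-diagonal: 22 + 46 + 58 + 82 = 208.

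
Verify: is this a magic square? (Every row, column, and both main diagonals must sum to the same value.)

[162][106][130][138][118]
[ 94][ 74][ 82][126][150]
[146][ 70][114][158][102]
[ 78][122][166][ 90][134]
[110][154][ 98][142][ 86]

Row 1: 162 + 106 + 130 + 138 + 118 = 654.
Row 2: 94 + 74 + 82 + 126 + 150 = 526.
Row 3: 146 + 70 + 114 + 158 + 102 = 590.
Row 4: 78 + 122 + 166 + 90 + 134 = 590.
Row 5: 110 + 154 + 98 + 142 + 86 = 590.
Column 1: 162 + 94 + 146 + 78 + 110 = 590.
Column 2: 106 + 74 + 70 + 122 + 154 = 526.
Column 3: 130 + 82 + 114 + 166 + 98 = 590.
Column 4: 138 + 126 + 158 + 90 + 142 = 654.
Column 5: 118 + 150 + 102 + 134 + 86 = 590.
Main diagonal: 162 + 74 + 114 + 90 + 86 = 526.
Anti-diagonal: 118 + 126 + 114 + 122 + 110 = 590.

No — row 2 sums to 526 but row 5 sums to 590.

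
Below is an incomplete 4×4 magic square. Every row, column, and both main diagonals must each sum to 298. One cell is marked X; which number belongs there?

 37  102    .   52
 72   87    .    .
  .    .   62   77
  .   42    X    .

47

From row 1, 298 − (37 + 102 + 52) gives (1,3) = 107.
Using column 2: 102 + 87 + 42 + ? → (3,2) = 298 − 231 = 67.
The remaining cell in main diagonal is (4,4) = 298 − 186 = 112.
From row 3, 298 − (67 + 62 + 77) gives (3,1) = 92.
Using column 1: 37 + 72 + 92 + ? → (4,1) = 298 − 201 = 97.
Column 4: 52 + 77 + 112 + ? = 298, so (2,4) = 57.
The remaining cell in anti-diagonal is (2,3) = 298 − 216 = 82.
Row 4: 97 + 42 + 112 + ? = 298, so (4,3) = 47.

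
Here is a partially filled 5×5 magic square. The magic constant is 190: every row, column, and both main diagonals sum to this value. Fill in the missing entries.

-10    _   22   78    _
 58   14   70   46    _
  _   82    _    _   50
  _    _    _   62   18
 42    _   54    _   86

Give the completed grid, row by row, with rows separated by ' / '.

Row 2 needs 190; the known cells sum to 188, so (2,5) = 2.
Column 5 needs 190; the known cells sum to 156, so (1,5) = 34.
Using main diagonal: -10 + 14 + 62 + 86 + ? → (3,3) = 190 − 152 = 38.
From anti-diagonal, 190 − (34 + 46 + 38 + 42) gives (4,2) = 30.
Row 1 must total 190; the given cells sum to 124, so (1,2) = 66.
Using column 2: 66 + 14 + 82 + 30 + ? → (5,2) = 190 − 192 = -2.
The remaining cell in column 3 is (4,3) = 190 − 184 = 6.
Using row 4: 30 + 6 + 62 + 18 + ? → (4,1) = 190 − 116 = 74.
Row 5 needs 190; the known cells sum to 180, so (5,4) = 10.
The remaining cell in column 1 is (3,1) = 190 − 164 = 26.
From column 4, 190 − (78 + 46 + 62 + 10) gives (3,4) = -6.

-10 66 22 78 34 / 58 14 70 46 2 / 26 82 38 -6 50 / 74 30 6 62 18 / 42 -2 54 10 86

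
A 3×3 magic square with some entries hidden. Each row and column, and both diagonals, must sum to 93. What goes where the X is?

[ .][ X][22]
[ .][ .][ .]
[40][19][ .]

Row 3 must total 93; the given cells sum to 59, so (3,3) = 34.
Column 3 must total 93; the given cells sum to 56, so (2,3) = 37.
The remaining cell in anti-diagonal is (2,2) = 93 − 62 = 31.
Using row 2: 31 + 37 + ? → (2,1) = 93 − 68 = 25.
Column 1 needs 93; the known cells sum to 65, so (1,1) = 28.
Column 2 must total 93; the given cells sum to 50, so (1,2) = 43.

43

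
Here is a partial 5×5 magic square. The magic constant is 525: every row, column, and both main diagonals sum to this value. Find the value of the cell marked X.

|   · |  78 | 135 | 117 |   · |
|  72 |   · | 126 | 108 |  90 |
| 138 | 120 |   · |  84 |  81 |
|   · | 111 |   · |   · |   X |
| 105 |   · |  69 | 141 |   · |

Row 2 must total 525; the given cells sum to 396, so (2,2) = 129.
The remaining cell in row 3 is (3,3) = 525 − 423 = 102.
Using column 2: 78 + 129 + 120 + 111 + ? → (5,2) = 525 − 438 = 87.
The remaining cell in column 3 is (4,3) = 525 − 432 = 93.
Column 4 needs 525; the known cells sum to 450, so (4,4) = 75.
Using anti-diagonal: 108 + 102 + 111 + 105 + ? → (1,5) = 525 − 426 = 99.
Using row 1: 78 + 135 + 117 + 99 + ? → (1,1) = 525 − 429 = 96.
Row 5 must total 525; the given cells sum to 402, so (5,5) = 123.
From column 1, 525 − (96 + 72 + 138 + 105) gives (4,1) = 114.
The remaining cell in column 5 is (4,5) = 525 − 393 = 132.

132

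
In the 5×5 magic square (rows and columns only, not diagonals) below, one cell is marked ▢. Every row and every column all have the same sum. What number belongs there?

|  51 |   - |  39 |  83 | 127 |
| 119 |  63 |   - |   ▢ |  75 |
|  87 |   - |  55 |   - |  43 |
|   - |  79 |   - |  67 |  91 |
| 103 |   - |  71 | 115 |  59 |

31

Column 5 is complete and sums to 395; that is the magic constant.
The remaining cell in row 1 is (1,2) = 395 − 300 = 95.
From row 5, 395 − (103 + 71 + 115 + 59) gives (5,2) = 47.
The remaining cell in column 1 is (4,1) = 395 − 360 = 35.
Column 2 needs 395; the known cells sum to 284, so (3,2) = 111.
The remaining cell in row 3 is (3,4) = 395 − 296 = 99.
Row 4 needs 395; the known cells sum to 272, so (4,3) = 123.
The remaining cell in column 3 is (2,3) = 395 − 288 = 107.
Column 4 must total 395; the given cells sum to 364, so (2,4) = 31.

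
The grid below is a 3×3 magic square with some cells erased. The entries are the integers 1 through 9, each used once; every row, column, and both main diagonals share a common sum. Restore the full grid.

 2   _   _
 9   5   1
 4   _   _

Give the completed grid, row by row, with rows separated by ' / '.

The entries are 1 through 9, which sum to 45, so each line sums to 45/3 = 15.
The remaining cell in main diagonal is (3,3) = 15 − 7 = 8.
Anti-diagonal must total 15; the given cells sum to 9, so (1,3) = 6.
Row 1 needs 15; the known cells sum to 8, so (1,2) = 7.
Using row 3: 4 + 8 + ? → (3,2) = 15 − 12 = 3.

2 7 6 / 9 5 1 / 4 3 8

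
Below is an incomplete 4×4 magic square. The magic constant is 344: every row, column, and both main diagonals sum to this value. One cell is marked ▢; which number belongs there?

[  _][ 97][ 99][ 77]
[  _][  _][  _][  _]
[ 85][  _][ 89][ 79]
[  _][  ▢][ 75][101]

73

From row 1, 344 − (97 + 99 + 77) gives (1,1) = 71.
From row 3, 344 − (85 + 89 + 79) gives (3,2) = 91.
Using column 3: 99 + 89 + 75 + ? → (2,3) = 344 − 263 = 81.
Column 4: 77 + 79 + 101 + ? = 344, so (2,4) = 87.
From main diagonal, 344 − (71 + 89 + 101) gives (2,2) = 83.
From anti-diagonal, 344 − (77 + 81 + 91) gives (4,1) = 95.
Using row 2: 83 + 81 + 87 + ? → (2,1) = 344 − 251 = 93.
The remaining cell in row 4 is (4,2) = 344 − 271 = 73.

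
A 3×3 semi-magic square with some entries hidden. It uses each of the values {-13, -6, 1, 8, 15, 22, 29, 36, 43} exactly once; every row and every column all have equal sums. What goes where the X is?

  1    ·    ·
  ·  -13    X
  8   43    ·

The 9 entries sum to 135, so each line sums to 135/3 = 45.
Row 3: 8 + 43 + ? = 45, so (3,3) = -6.
Column 1: 1 + 8 + ? = 45, so (2,1) = 36.
Column 2 must total 45; the given cells sum to 30, so (1,2) = 15.
From row 1, 45 − (1 + 15) gives (1,3) = 29.
Row 2: 36 + (-13) + ? = 45, so (2,3) = 22.

22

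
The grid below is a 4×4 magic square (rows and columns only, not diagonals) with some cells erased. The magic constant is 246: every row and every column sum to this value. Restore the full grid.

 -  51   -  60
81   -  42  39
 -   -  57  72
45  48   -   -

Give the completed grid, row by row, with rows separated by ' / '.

Row 2: 81 + 42 + 39 + ? = 246, so (2,2) = 84.
Using column 2: 51 + 84 + 48 + ? → (3,2) = 246 − 183 = 63.
Using column 4: 60 + 39 + 72 + ? → (4,4) = 246 − 171 = 75.
Row 3 needs 246; the known cells sum to 192, so (3,1) = 54.
Row 4 must total 246; the given cells sum to 168, so (4,3) = 78.
From column 1, 246 − (81 + 54 + 45) gives (1,1) = 66.
The remaining cell in column 3 is (1,3) = 246 − 177 = 69.

66 51 69 60 / 81 84 42 39 / 54 63 57 72 / 45 48 78 75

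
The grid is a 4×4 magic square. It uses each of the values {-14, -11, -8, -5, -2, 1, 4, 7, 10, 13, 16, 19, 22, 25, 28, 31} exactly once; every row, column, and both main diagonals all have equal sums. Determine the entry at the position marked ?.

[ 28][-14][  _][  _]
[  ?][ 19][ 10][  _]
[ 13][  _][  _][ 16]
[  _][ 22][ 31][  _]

The 16 entries sum to 136, so each line sums to 136/4 = 34.
Column 2 must total 34; the given cells sum to 27, so (3,2) = 7.
The remaining cell in row 3 is (3,3) = 34 − 36 = -2.
The remaining cell in column 3 is (1,3) = 34 − 39 = -5.
From main diagonal, 34 − (28 + 19 + (-2)) gives (4,4) = -11.
The remaining cell in row 1 is (1,4) = 34 − 9 = 25.
The remaining cell in row 4 is (4,1) = 34 − 42 = -8.
Column 1 must total 34; the given cells sum to 33, so (2,1) = 1.

1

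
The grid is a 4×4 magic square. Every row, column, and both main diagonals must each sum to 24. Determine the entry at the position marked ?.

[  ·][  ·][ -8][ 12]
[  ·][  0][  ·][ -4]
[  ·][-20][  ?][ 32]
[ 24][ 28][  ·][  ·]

Column 2 needs 24; the known cells sum to 8, so (1,2) = 16.
The remaining cell in column 4 is (4,4) = 24 − 40 = -16.
Anti-diagonal must total 24; the given cells sum to 16, so (2,3) = 8.
The remaining cell in row 1 is (1,1) = 24 − 20 = 4.
Row 2 must total 24; the given cells sum to 4, so (2,1) = 20.
Row 4 needs 24; the known cells sum to 36, so (4,3) = -12.
Column 1 must total 24; the given cells sum to 48, so (3,1) = -24.
The remaining cell in column 3 is (3,3) = 24 − (-12) = 36.

36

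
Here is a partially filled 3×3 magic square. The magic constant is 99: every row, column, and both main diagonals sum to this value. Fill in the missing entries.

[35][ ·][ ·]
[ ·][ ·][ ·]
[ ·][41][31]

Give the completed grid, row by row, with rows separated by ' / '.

Row 3: 41 + 31 + ? = 99, so (3,1) = 27.
Column 1 must total 99; the given cells sum to 62, so (2,1) = 37.
Using main diagonal: 35 + 31 + ? → (2,2) = 99 − 66 = 33.
Anti-diagonal: 33 + 27 + ? = 99, so (1,3) = 39.
Row 1 needs 99; the known cells sum to 74, so (1,2) = 25.
Row 2 needs 99; the known cells sum to 70, so (2,3) = 29.

35 25 39 / 37 33 29 / 27 41 31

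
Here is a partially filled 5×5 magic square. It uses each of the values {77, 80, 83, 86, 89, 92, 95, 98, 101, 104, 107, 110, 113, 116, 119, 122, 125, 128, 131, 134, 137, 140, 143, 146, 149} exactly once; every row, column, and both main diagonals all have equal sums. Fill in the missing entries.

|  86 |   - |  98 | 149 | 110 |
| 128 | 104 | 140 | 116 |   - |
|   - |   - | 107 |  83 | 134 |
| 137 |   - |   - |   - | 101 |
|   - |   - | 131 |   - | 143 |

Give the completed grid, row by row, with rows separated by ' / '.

86 122 98 149 110 / 128 104 140 116 77 / 95 146 107 83 134 / 137 113 89 125 101 / 119 80 131 92 143

The 25 entries sum to 2825, so each line sums to 2825/5 = 565.
From row 1, 565 − (86 + 98 + 149 + 110) gives (1,2) = 122.
Row 2 needs 565; the known cells sum to 488, so (2,5) = 77.
Column 3 must total 565; the given cells sum to 476, so (4,3) = 89.
The remaining cell in main diagonal is (4,4) = 565 − 440 = 125.
Row 4 needs 565; the known cells sum to 452, so (4,2) = 113.
Column 4: 149 + 116 + 83 + 125 + ? = 565, so (5,4) = 92.
Anti-diagonal needs 565; the known cells sum to 446, so (5,1) = 119.
The remaining cell in row 5 is (5,2) = 565 − 485 = 80.
Using column 1: 86 + 128 + 137 + 119 + ? → (3,1) = 565 − 470 = 95.
Column 2: 122 + 104 + 113 + 80 + ? = 565, so (3,2) = 146.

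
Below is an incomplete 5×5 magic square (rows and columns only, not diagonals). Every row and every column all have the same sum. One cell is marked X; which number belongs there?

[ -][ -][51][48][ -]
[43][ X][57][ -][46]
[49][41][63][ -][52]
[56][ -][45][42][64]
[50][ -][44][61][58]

60

Column 3 is complete and sums to 260; that is the magic constant.
Row 3 needs 260; the known cells sum to 205, so (3,4) = 55.
Row 4 needs 260; the known cells sum to 207, so (4,2) = 53.
Using row 5: 50 + 44 + 61 + 58 + ? → (5,2) = 260 − 213 = 47.
Column 1: 43 + 49 + 56 + 50 + ? = 260, so (1,1) = 62.
The remaining cell in column 4 is (2,4) = 260 − 206 = 54.
Column 5 needs 260; the known cells sum to 220, so (1,5) = 40.
Using row 1: 62 + 51 + 48 + 40 + ? → (1,2) = 260 − 201 = 59.
The remaining cell in row 2 is (2,2) = 260 − 200 = 60.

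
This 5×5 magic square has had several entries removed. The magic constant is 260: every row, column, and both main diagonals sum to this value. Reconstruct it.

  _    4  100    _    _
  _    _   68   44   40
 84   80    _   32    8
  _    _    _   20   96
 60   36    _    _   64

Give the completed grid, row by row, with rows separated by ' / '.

28 4 100 76 52 / 16 92 68 44 40 / 84 80 56 32 8 / 72 48 24 20 96 / 60 36 12 88 64

From row 3, 260 − (84 + 80 + 32 + 8) gives (3,3) = 56.
From column 5, 260 − (40 + 8 + 96 + 64) gives (1,5) = 52.
Anti-diagonal: 52 + 44 + 56 + 60 + ? = 260, so (4,2) = 48.
Column 2 must total 260; the given cells sum to 168, so (2,2) = 92.
The remaining cell in main diagonal is (1,1) = 260 − 232 = 28.
Row 1: 28 + 4 + 100 + 52 + ? = 260, so (1,4) = 76.
From row 2, 260 − (92 + 68 + 44 + 40) gives (2,1) = 16.
Column 1 needs 260; the known cells sum to 188, so (4,1) = 72.
The remaining cell in column 4 is (5,4) = 260 − 172 = 88.
From row 4, 260 − (72 + 48 + 20 + 96) gives (4,3) = 24.
From row 5, 260 − (60 + 36 + 88 + 64) gives (5,3) = 12.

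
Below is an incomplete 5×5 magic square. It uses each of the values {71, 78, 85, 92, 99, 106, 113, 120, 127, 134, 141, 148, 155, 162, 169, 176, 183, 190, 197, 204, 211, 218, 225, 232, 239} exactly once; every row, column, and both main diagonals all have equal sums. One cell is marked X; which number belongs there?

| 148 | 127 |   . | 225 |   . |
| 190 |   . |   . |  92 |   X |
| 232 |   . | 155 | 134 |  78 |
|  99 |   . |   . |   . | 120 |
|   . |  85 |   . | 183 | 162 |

211

The 25 entries sum to 3875, so each line sums to 3875/5 = 775.
From row 3, 775 − (232 + 155 + 134 + 78) gives (3,2) = 176.
From column 1, 775 − (148 + 190 + 232 + 99) gives (5,1) = 106.
From column 4, 775 − (225 + 92 + 134 + 183) gives (4,4) = 141.
Main diagonal needs 775; the known cells sum to 606, so (2,2) = 169.
Row 5: 106 + 85 + 183 + 162 + ? = 775, so (5,3) = 239.
Column 2: 127 + 169 + 176 + 85 + ? = 775, so (4,2) = 218.
From anti-diagonal, 775 − (92 + 155 + 218 + 106) gives (1,5) = 204.
Using row 1: 148 + 127 + 225 + 204 + ? → (1,3) = 775 − 704 = 71.
The remaining cell in row 4 is (4,3) = 775 − 578 = 197.
Column 3 must total 775; the given cells sum to 662, so (2,3) = 113.
Column 5: 204 + 78 + 120 + 162 + ? = 775, so (2,5) = 211.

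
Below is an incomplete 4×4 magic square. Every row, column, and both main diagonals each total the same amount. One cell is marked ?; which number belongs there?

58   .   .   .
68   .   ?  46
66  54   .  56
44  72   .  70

Column 1 is complete and sums to 236; that is the magic constant.
From row 3, 236 − (66 + 54 + 56) gives (3,3) = 60.
Using row 4: 44 + 72 + 70 + ? → (4,3) = 236 − 186 = 50.
Column 4 needs 236; the known cells sum to 172, so (1,4) = 64.
Main diagonal needs 236; the known cells sum to 188, so (2,2) = 48.
From anti-diagonal, 236 − (64 + 54 + 44) gives (2,3) = 74.

74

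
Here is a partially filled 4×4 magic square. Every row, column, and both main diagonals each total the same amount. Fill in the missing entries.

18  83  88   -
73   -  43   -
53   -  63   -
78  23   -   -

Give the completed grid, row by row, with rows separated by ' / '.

18 83 88 33 / 73 48 43 58 / 53 68 63 38 / 78 23 28 93

Column 1 is already complete: 18 + 73 + 53 + 78 = 222, so that is the magic constant.
Row 1: 18 + 83 + 88 + ? = 222, so (1,4) = 33.
Using column 3: 88 + 43 + 63 + ? → (4,3) = 222 − 194 = 28.
Using anti-diagonal: 33 + 43 + 78 + ? → (3,2) = 222 − 154 = 68.
Row 3 must total 222; the given cells sum to 184, so (3,4) = 38.
Row 4 needs 222; the known cells sum to 129, so (4,4) = 93.
The remaining cell in column 2 is (2,2) = 222 − 174 = 48.
Using column 4: 33 + 38 + 93 + ? → (2,4) = 222 − 164 = 58.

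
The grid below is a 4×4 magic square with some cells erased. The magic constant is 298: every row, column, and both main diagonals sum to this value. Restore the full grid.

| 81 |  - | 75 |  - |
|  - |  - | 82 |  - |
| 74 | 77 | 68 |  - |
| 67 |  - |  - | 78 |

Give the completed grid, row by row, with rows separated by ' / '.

The remaining cell in row 3 is (3,4) = 298 − 219 = 79.
Column 1: 81 + 74 + 67 + ? = 298, so (2,1) = 76.
Column 3 needs 298; the known cells sum to 225, so (4,3) = 73.
Main diagonal must total 298; the given cells sum to 227, so (2,2) = 71.
Anti-diagonal must total 298; the given cells sum to 226, so (1,4) = 72.
From row 1, 298 − (81 + 75 + 72) gives (1,2) = 70.
The remaining cell in row 2 is (2,4) = 298 − 229 = 69.
The remaining cell in row 4 is (4,2) = 298 − 218 = 80.

81 70 75 72 / 76 71 82 69 / 74 77 68 79 / 67 80 73 78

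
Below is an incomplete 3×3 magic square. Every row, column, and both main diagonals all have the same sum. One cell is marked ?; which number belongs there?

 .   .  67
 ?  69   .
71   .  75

Anti-diagonal is complete and sums to 207; that is the magic constant.
Using row 3: 71 + 75 + ? → (3,2) = 207 − 146 = 61.
From column 2, 207 − (69 + 61) gives (1,2) = 77.
Column 3 must total 207; the given cells sum to 142, so (2,3) = 65.
Main diagonal: 69 + 75 + ? = 207, so (1,1) = 63.
Using row 2: 69 + 65 + ? → (2,1) = 207 − 134 = 73.

73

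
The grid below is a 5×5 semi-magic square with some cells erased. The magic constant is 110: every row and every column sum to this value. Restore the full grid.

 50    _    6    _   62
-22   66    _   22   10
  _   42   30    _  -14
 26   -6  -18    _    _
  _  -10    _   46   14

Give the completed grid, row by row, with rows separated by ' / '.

50 18 6 -26 62 / -22 66 34 22 10 / 54 42 30 -2 -14 / 26 -6 -18 70 38 / 2 -10 58 46 14

Row 2 must total 110; the given cells sum to 76, so (2,3) = 34.
From column 2, 110 − (66 + 42 + (-6) + (-10)) gives (1,2) = 18.
The remaining cell in column 3 is (5,3) = 110 − 52 = 58.
From column 5, 110 − (62 + 10 + (-14) + 14) gives (4,5) = 38.
From row 1, 110 − (50 + 18 + 6 + 62) gives (1,4) = -26.
Using row 4: 26 + (-6) + (-18) + 38 + ? → (4,4) = 110 − 40 = 70.
Using row 5: -10 + 58 + 46 + 14 + ? → (5,1) = 110 − 108 = 2.
The remaining cell in column 1 is (3,1) = 110 − 56 = 54.
Using column 4: -26 + 22 + 70 + 46 + ? → (3,4) = 110 − 112 = -2.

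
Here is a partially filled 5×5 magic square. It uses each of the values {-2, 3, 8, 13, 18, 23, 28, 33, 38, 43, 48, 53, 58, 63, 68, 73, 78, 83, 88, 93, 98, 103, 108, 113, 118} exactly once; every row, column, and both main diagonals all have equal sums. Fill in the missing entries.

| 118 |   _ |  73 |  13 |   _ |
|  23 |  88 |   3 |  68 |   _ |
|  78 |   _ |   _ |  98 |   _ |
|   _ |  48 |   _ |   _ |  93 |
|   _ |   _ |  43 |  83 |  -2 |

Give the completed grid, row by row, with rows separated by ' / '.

The 25 entries sum to 1450, so each line sums to 1450/5 = 290.
From row 2, 290 − (23 + 88 + 3 + 68) gives (2,5) = 108.
Using column 4: 13 + 68 + 98 + 83 + ? → (4,4) = 290 − 262 = 28.
Main diagonal: 118 + 88 + 28 + (-2) + ? = 290, so (3,3) = 58.
The remaining cell in column 3 is (4,3) = 290 − 177 = 113.
From row 4, 290 − (48 + 113 + 28 + 93) gives (4,1) = 8.
From column 1, 290 − (118 + 23 + 78 + 8) gives (5,1) = 63.
From anti-diagonal, 290 − (68 + 58 + 48 + 63) gives (1,5) = 53.
The remaining cell in row 1 is (1,2) = 290 − 257 = 33.
From row 5, 290 − (63 + 43 + 83 + (-2)) gives (5,2) = 103.
Using column 2: 33 + 88 + 48 + 103 + ? → (3,2) = 290 − 272 = 18.
Using column 5: 53 + 108 + 93 + (-2) + ? → (3,5) = 290 − 252 = 38.

118 33 73 13 53 / 23 88 3 68 108 / 78 18 58 98 38 / 8 48 113 28 93 / 63 103 43 83 -2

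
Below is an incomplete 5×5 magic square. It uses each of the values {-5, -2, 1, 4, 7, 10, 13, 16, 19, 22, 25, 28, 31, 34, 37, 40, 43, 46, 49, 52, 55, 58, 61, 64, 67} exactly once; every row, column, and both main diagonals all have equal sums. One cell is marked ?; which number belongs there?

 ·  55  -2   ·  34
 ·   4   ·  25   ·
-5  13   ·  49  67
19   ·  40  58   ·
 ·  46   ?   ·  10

The 25 entries sum to 775, so each line sums to 775/5 = 155.
The remaining cell in row 3 is (3,3) = 155 − 124 = 31.
Column 2: 55 + 4 + 13 + 46 + ? = 155, so (4,2) = 37.
Using main diagonal: 4 + 31 + 58 + 10 + ? → (1,1) = 155 − 103 = 52.
From anti-diagonal, 155 − (34 + 25 + 31 + 37) gives (5,1) = 28.
From row 1, 155 − (52 + 55 + (-2) + 34) gives (1,4) = 16.
Row 4: 19 + 37 + 40 + 58 + ? = 155, so (4,5) = 1.
The remaining cell in column 1 is (2,1) = 155 − 94 = 61.
Column 4: 16 + 25 + 49 + 58 + ? = 155, so (5,4) = 7.
From column 5, 155 − (34 + 67 + 1 + 10) gives (2,5) = 43.
Row 2 needs 155; the known cells sum to 133, so (2,3) = 22.
Row 5 needs 155; the known cells sum to 91, so (5,3) = 64.

64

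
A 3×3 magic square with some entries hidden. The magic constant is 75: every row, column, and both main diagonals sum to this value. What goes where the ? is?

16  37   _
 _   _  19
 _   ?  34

13

Row 1 needs 75; the known cells sum to 53, so (1,3) = 22.
Main diagonal must total 75; the given cells sum to 50, so (2,2) = 25.
From anti-diagonal, 75 − (22 + 25) gives (3,1) = 28.
Row 2 needs 75; the known cells sum to 44, so (2,1) = 31.
Row 3 needs 75; the known cells sum to 62, so (3,2) = 13.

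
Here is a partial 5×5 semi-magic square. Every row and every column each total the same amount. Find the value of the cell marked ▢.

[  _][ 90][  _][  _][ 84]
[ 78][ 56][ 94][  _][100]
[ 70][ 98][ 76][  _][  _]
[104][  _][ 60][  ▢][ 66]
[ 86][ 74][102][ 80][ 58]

Row 5 is complete and sums to 400; that is the magic constant.
The remaining cell in row 2 is (2,4) = 400 − 328 = 72.
The remaining cell in column 1 is (1,1) = 400 − 338 = 62.
Column 2 must total 400; the given cells sum to 318, so (4,2) = 82.
From column 3, 400 − (94 + 76 + 60 + 102) gives (1,3) = 68.
The remaining cell in column 5 is (3,5) = 400 − 308 = 92.
Row 1: 62 + 90 + 68 + 84 + ? = 400, so (1,4) = 96.
Using row 3: 70 + 98 + 76 + 92 + ? → (3,4) = 400 − 336 = 64.
Row 4 must total 400; the given cells sum to 312, so (4,4) = 88.

88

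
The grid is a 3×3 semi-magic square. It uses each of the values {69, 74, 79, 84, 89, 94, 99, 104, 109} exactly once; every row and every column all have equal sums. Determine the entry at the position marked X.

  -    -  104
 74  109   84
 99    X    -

The 9 entries sum to 801, so each line sums to 801/3 = 267.
Using column 1: 74 + 99 + ? → (1,1) = 267 − 173 = 94.
Column 3: 104 + 84 + ? = 267, so (3,3) = 79.
The remaining cell in row 1 is (1,2) = 267 − 198 = 69.
Row 3 needs 267; the known cells sum to 178, so (3,2) = 89.

89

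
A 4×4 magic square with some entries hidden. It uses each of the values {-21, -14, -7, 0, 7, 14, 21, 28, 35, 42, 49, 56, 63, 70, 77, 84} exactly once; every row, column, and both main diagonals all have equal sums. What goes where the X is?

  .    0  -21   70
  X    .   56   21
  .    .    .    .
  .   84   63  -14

14

The 16 entries sum to 504, so each line sums to 504/4 = 126.
Row 1 must total 126; the given cells sum to 49, so (1,1) = 77.
The remaining cell in row 4 is (4,1) = 126 − 133 = -7.
Column 3 must total 126; the given cells sum to 98, so (3,3) = 28.
From column 4, 126 − (70 + 21 + (-14)) gives (3,4) = 49.
Using main diagonal: 77 + 28 + (-14) + ? → (2,2) = 126 − 91 = 35.
Using anti-diagonal: 70 + 56 + (-7) + ? → (3,2) = 126 − 119 = 7.
Row 2 must total 126; the given cells sum to 112, so (2,1) = 14.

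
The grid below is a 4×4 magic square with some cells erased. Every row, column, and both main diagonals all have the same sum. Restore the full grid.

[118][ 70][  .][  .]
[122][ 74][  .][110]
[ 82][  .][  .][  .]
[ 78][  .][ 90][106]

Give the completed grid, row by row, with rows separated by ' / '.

118 70 114 98 / 122 74 94 110 / 82 130 102 86 / 78 126 90 106

Column 1 is already complete: 118 + 122 + 82 + 78 = 400, so that is the magic constant.
Row 2: 122 + 74 + 110 + ? = 400, so (2,3) = 94.
Row 4: 78 + 90 + 106 + ? = 400, so (4,2) = 126.
Column 2 needs 400; the known cells sum to 270, so (3,2) = 130.
Main diagonal needs 400; the known cells sum to 298, so (3,3) = 102.
Anti-diagonal must total 400; the given cells sum to 302, so (1,4) = 98.
The remaining cell in row 1 is (1,3) = 400 − 286 = 114.
Row 3 must total 400; the given cells sum to 314, so (3,4) = 86.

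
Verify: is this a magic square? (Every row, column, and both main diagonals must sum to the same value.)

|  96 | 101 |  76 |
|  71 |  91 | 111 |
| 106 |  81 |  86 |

Yes

Row 1: 96 + 101 + 76 = 273.
Row 2: 71 + 91 + 111 = 273.
Row 3: 106 + 81 + 86 = 273.
Column 1: 96 + 71 + 106 = 273.
Column 2: 101 + 91 + 81 = 273.
Column 3: 76 + 111 + 86 = 273.
Main diagonal: 96 + 91 + 86 = 273.
Anti-diagonal: 76 + 91 + 106 = 273.
All lines sum to 273.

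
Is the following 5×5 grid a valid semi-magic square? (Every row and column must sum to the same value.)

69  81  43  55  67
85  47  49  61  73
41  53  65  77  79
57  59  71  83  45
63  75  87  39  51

Row 1: 69 + 81 + 43 + 55 + 67 = 315.
Row 2: 85 + 47 + 49 + 61 + 73 = 315.
Row 3: 41 + 53 + 65 + 77 + 79 = 315.
Row 4: 57 + 59 + 71 + 83 + 45 = 315.
Row 5: 63 + 75 + 87 + 39 + 51 = 315.
Column 1: 69 + 85 + 41 + 57 + 63 = 315.
Column 2: 81 + 47 + 53 + 59 + 75 = 315.
Column 3: 43 + 49 + 65 + 71 + 87 = 315.
Column 4: 55 + 61 + 77 + 83 + 39 = 315.
Column 5: 67 + 73 + 79 + 45 + 51 = 315.
All lines sum to 315.

Yes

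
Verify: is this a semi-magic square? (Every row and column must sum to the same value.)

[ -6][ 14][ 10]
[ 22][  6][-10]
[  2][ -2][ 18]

Row 1: -6 + 14 + 10 = 18.
Row 2: 22 + 6 + (-10) = 18.
Row 3: 2 + (-2) + 18 = 18.
Column 1: -6 + 22 + 2 = 18.
Column 2: 14 + 6 + (-2) = 18.
Column 3: 10 + (-10) + 18 = 18.
All lines sum to 18.

Yes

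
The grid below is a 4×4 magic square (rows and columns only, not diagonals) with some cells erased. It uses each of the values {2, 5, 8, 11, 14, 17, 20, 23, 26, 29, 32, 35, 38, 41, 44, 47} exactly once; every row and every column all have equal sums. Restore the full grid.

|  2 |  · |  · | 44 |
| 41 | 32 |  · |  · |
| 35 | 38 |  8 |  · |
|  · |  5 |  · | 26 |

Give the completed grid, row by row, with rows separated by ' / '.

2 23 29 44 / 41 32 14 11 / 35 38 8 17 / 20 5 47 26

The 16 entries sum to 392, so each line sums to 392/4 = 98.
Row 3: 35 + 38 + 8 + ? = 98, so (3,4) = 17.
Column 1 needs 98; the known cells sum to 78, so (4,1) = 20.
From column 2, 98 − (32 + 38 + 5) gives (1,2) = 23.
Column 4 needs 98; the known cells sum to 87, so (2,4) = 11.
Row 1 needs 98; the known cells sum to 69, so (1,3) = 29.
From row 2, 98 − (41 + 32 + 11) gives (2,3) = 14.
Row 4 needs 98; the known cells sum to 51, so (4,3) = 47.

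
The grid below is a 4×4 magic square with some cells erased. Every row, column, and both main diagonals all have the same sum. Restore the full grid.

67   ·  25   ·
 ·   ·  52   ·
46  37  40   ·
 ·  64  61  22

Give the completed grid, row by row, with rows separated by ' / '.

Column 3 is already complete: 25 + 52 + 40 + 61 = 178, so that is the magic constant.
The remaining cell in row 3 is (3,4) = 178 − 123 = 55.
Using row 4: 64 + 61 + 22 + ? → (4,1) = 178 − 147 = 31.
Using column 1: 67 + 46 + 31 + ? → (2,1) = 178 − 144 = 34.
Main diagonal needs 178; the known cells sum to 129, so (2,2) = 49.
Anti-diagonal must total 178; the given cells sum to 120, so (1,4) = 58.
The remaining cell in row 1 is (1,2) = 178 − 150 = 28.
The remaining cell in row 2 is (2,4) = 178 − 135 = 43.

67 28 25 58 / 34 49 52 43 / 46 37 40 55 / 31 64 61 22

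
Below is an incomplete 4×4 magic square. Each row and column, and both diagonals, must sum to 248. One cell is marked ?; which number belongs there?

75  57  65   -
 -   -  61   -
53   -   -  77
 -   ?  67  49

The remaining cell in row 1 is (1,4) = 248 − 197 = 51.
Column 3 must total 248; the given cells sum to 193, so (3,3) = 55.
From column 4, 248 − (51 + 77 + 49) gives (2,4) = 71.
From main diagonal, 248 − (75 + 55 + 49) gives (2,2) = 69.
Using row 2: 69 + 61 + 71 + ? → (2,1) = 248 − 201 = 47.
Using row 3: 53 + 55 + 77 + ? → (3,2) = 248 − 185 = 63.
The remaining cell in column 1 is (4,1) = 248 − 175 = 73.
Using column 2: 57 + 69 + 63 + ? → (4,2) = 248 − 189 = 59.

59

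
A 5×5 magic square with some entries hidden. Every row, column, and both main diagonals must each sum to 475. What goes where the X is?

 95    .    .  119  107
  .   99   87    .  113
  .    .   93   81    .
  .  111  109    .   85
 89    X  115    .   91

From column 3, 475 − (87 + 93 + 109 + 115) gives (1,3) = 71.
The remaining cell in column 5 is (3,5) = 475 − 396 = 79.
Main diagonal must total 475; the given cells sum to 378, so (4,4) = 97.
Anti-diagonal must total 475; the given cells sum to 400, so (2,4) = 75.
Row 1 must total 475; the given cells sum to 392, so (1,2) = 83.
Row 2: 99 + 87 + 75 + 113 + ? = 475, so (2,1) = 101.
Row 4: 111 + 109 + 97 + 85 + ? = 475, so (4,1) = 73.
Column 1: 95 + 101 + 73 + 89 + ? = 475, so (3,1) = 117.
Column 4: 119 + 75 + 81 + 97 + ? = 475, so (5,4) = 103.
Row 3 must total 475; the given cells sum to 370, so (3,2) = 105.
Row 5 must total 475; the given cells sum to 398, so (5,2) = 77.

77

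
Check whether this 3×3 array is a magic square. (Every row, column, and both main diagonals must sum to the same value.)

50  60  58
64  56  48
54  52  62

Row 1: 50 + 60 + 58 = 168.
Row 2: 64 + 56 + 48 = 168.
Row 3: 54 + 52 + 62 = 168.
Column 1: 50 + 64 + 54 = 168.
Column 2: 60 + 56 + 52 = 168.
Column 3: 58 + 48 + 62 = 168.
Main diagonal: 50 + 56 + 62 = 168.
Anti-diagonal: 58 + 56 + 54 = 168.
All lines sum to 168.

Yes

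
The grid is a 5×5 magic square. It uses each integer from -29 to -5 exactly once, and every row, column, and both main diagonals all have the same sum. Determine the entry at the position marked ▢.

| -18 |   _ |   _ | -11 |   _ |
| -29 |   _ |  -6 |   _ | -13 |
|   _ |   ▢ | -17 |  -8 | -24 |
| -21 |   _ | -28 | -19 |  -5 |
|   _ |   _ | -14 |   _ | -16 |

-26

The entries are -29 through -5, which sum to -425, so each line sums to -425/5 = -85.
From row 4, -85 − (-21 + (-28) + (-19) + (-5)) gives (4,2) = -12.
Column 3 needs -85; the known cells sum to -65, so (1,3) = -20.
Using column 5: -13 + (-24) + (-5) + (-16) + ? → (1,5) = -85 − (-58) = -27.
Main diagonal: -18 + (-17) + (-19) + (-16) + ? = -85, so (2,2) = -15.
Row 1 needs -85; the known cells sum to -76, so (1,2) = -9.
The remaining cell in row 2 is (2,4) = -85 − (-63) = -22.
Using column 4: -11 + (-22) + (-8) + (-19) + ? → (5,4) = -85 − (-60) = -25.
The remaining cell in anti-diagonal is (5,1) = -85 − (-78) = -7.
Row 5 must total -85; the given cells sum to -62, so (5,2) = -23.
From column 1, -85 − (-18 + (-29) + (-21) + (-7)) gives (3,1) = -10.
Column 2 needs -85; the known cells sum to -59, so (3,2) = -26.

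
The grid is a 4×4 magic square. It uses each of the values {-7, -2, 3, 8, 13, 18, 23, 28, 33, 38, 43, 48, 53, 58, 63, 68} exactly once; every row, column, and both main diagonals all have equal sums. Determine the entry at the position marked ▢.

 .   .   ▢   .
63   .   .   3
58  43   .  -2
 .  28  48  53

The 16 entries sum to 488, so each line sums to 488/4 = 122.
Using row 3: 58 + 43 + (-2) + ? → (3,3) = 122 − 99 = 23.
Row 4 needs 122; the known cells sum to 129, so (4,1) = -7.
From column 1, 122 − (63 + 58 + (-7)) gives (1,1) = 8.
Column 4: 3 + (-2) + 53 + ? = 122, so (1,4) = 68.
Main diagonal must total 122; the given cells sum to 84, so (2,2) = 38.
From anti-diagonal, 122 − (68 + 43 + (-7)) gives (2,3) = 18.
Column 2: 38 + 43 + 28 + ? = 122, so (1,2) = 13.
Column 3 needs 122; the known cells sum to 89, so (1,3) = 33.

33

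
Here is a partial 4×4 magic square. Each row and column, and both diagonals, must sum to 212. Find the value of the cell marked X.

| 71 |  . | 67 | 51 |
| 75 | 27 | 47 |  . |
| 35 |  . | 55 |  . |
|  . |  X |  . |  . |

79

Using row 1: 71 + 67 + 51 + ? → (1,2) = 212 − 189 = 23.
Row 2: 75 + 27 + 47 + ? = 212, so (2,4) = 63.
Column 1: 71 + 75 + 35 + ? = 212, so (4,1) = 31.
From column 3, 212 − (67 + 47 + 55) gives (4,3) = 43.
Main diagonal: 71 + 27 + 55 + ? = 212, so (4,4) = 59.
Anti-diagonal needs 212; the known cells sum to 129, so (3,2) = 83.
Row 3: 35 + 83 + 55 + ? = 212, so (3,4) = 39.
Row 4: 31 + 43 + 59 + ? = 212, so (4,2) = 79.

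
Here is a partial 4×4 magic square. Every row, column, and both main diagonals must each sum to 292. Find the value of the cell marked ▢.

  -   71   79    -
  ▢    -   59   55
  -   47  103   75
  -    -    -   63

95

Row 3: 47 + 103 + 75 + ? = 292, so (3,1) = 67.
Using column 3: 79 + 59 + 103 + ? → (4,3) = 292 − 241 = 51.
Column 4: 55 + 75 + 63 + ? = 292, so (1,4) = 99.
The remaining cell in anti-diagonal is (4,1) = 292 − 205 = 87.
From row 1, 292 − (71 + 79 + 99) gives (1,1) = 43.
Row 4 must total 292; the given cells sum to 201, so (4,2) = 91.
From column 1, 292 − (43 + 67 + 87) gives (2,1) = 95.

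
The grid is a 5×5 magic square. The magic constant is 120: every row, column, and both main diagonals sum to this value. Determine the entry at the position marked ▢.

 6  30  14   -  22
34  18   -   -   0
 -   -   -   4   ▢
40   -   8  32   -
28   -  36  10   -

38

The remaining cell in row 1 is (1,4) = 120 − 72 = 48.
The remaining cell in column 1 is (3,1) = 120 − 108 = 12.
Column 4 needs 120; the known cells sum to 94, so (2,4) = 26.
Row 2 must total 120; the given cells sum to 78, so (2,3) = 42.
The remaining cell in column 3 is (3,3) = 120 − 100 = 20.
Main diagonal: 6 + 18 + 20 + 32 + ? = 120, so (5,5) = 44.
Anti-diagonal needs 120; the known cells sum to 96, so (4,2) = 24.
Row 4 needs 120; the known cells sum to 104, so (4,5) = 16.
Row 5 must total 120; the given cells sum to 118, so (5,2) = 2.
Column 2: 30 + 18 + 24 + 2 + ? = 120, so (3,2) = 46.
The remaining cell in column 5 is (3,5) = 120 − 82 = 38.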